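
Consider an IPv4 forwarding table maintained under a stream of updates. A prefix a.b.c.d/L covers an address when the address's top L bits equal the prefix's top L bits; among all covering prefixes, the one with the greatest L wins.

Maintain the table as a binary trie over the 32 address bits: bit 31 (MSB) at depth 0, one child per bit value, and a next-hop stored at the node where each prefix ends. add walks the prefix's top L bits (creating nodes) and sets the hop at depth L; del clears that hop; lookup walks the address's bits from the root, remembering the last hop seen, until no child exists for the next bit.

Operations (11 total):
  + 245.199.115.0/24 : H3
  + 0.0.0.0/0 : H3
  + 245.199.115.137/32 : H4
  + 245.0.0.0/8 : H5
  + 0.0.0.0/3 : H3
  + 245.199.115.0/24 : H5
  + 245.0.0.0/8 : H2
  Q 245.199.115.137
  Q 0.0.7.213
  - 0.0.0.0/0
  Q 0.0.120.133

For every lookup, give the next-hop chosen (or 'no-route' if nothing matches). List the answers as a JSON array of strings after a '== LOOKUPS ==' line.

Trace:
  add 245.199.115.0/24 -> H3 at depth 24
  add 0.0.0.0/0 -> H3 at depth 0
  add 245.199.115.137/32 -> H4 at depth 32
  add 245.0.0.0/8 -> H5 at depth 8
  add 0.0.0.0/3 -> H3 at depth 3
  add 245.199.115.0/24 -> H5 at depth 24
  add 245.0.0.0/8 -> H2 at depth 8
  Q 245.199.115.137: descend 11110101110001110111001110001001 ; hops seen [H3,H2,H5,H4] ; pick H4
  Q 0.0.7.213: descend 000 ; hops seen [H3,H3] ; pick H3
  del 0.0.0.0/0 (clear depth 0)
  Q 0.0.120.133: descend 000 ; hops seen [H3] ; pick H3

== LOOKUPS ==
["H4","H3","H3"]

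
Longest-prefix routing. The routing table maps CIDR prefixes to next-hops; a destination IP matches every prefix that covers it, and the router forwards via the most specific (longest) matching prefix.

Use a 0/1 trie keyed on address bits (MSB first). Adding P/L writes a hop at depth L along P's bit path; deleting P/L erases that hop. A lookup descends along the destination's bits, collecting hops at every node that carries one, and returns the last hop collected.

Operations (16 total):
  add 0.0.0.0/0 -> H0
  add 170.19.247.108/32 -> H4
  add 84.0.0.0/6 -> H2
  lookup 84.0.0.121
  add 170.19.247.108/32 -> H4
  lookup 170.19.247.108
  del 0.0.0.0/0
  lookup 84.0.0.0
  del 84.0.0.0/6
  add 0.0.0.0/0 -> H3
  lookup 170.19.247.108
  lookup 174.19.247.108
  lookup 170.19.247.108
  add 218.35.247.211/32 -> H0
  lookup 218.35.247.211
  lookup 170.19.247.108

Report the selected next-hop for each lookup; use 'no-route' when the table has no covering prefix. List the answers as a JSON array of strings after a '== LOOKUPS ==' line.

Trace:
  + 0.0.0.0/0 (H0) depth=0
  + 170.19.247.108/32 (H4) depth=32
  + 84.0.0.0/6 (H2) depth=6
  ? 84.0.0.121  path d0:H0→d1:-→d2:-→d3:-→d4:-→d5:-→d6:H2  best=H2
  + 170.19.247.108/32 (H4) depth=32
  ? 170.19.247.108  path d0:H0→d1:-→d2:-→d3:-→d4:-→d5:-→d6:-→d7:-→d8:-→d9:-→d10:-→d11:-→d12:-→d13:-→d14:-→d15:-→d16:-→d17:-→d18:-→d19:-→d20:-→d21:-→d22:-→d23:-→d24:-→d25:-→d26:-→d27:-→d28:-→d29:-→d30:-→d31:-→d32:H4  best=H4
  del 0.0.0.0/0 (clear depth 0)
  ? 84.0.0.0  path d0:-→d1:-→d2:-→d3:-→d4:-→d5:-→d6:H2  best=H2
  del 84.0.0.0/6 (clear depth 6)
  + 0.0.0.0/0 (H3) depth=0
  ? 170.19.247.108  path d0:H3→d1:-→d2:-→d3:-→d4:-→d5:-→d6:-→d7:-→d8:-→d9:-→d10:-→d11:-→d12:-→d13:-→d14:-→d15:-→d16:-→d17:-→d18:-→d19:-→d20:-→d21:-→d22:-→d23:-→d24:-→d25:-→d26:-→d27:-→d28:-→d29:-→d30:-→d31:-→d32:H4  best=H4
  ? 174.19.247.108  path d0:H3→d1:-→d2:-→d3:-→d4:-→d5:-  best=H3
  ? 170.19.247.108  path d0:H3→d1:-→d2:-→d3:-→d4:-→d5:-→d6:-→d7:-→d8:-→d9:-→d10:-→d11:-→d12:-→d13:-→d14:-→d15:-→d16:-→d17:-→d18:-→d19:-→d20:-→d21:-→d22:-→d23:-→d24:-→d25:-→d26:-→d27:-→d28:-→d29:-→d30:-→d31:-→d32:H4  best=H4
  + 218.35.247.211/32 (H0) depth=32
  ? 218.35.247.211  path d0:H3→d1:-→d2:-→d3:-→d4:-→d5:-→d6:-→d7:-→d8:-→d9:-→d10:-→d11:-→d12:-→d13:-→d14:-→d15:-→d16:-→d17:-→d18:-→d19:-→d20:-→d21:-→d22:-→d23:-→d24:-→d25:-→d26:-→d27:-→d28:-→d29:-→d30:-→d31:-→d32:H0  best=H0
  ? 170.19.247.108  path d0:H3→d1:-→d2:-→d3:-→d4:-→d5:-→d6:-→d7:-→d8:-→d9:-→d10:-→d11:-→d12:-→d13:-→d14:-→d15:-→d16:-→d17:-→d18:-→d19:-→d20:-→d21:-→d22:-→d23:-→d24:-→d25:-→d26:-→d27:-→d28:-→d29:-→d30:-→d31:-→d32:H4  best=H4

== LOOKUPS ==
["H2","H4","H2","H4","H3","H4","H0","H4"]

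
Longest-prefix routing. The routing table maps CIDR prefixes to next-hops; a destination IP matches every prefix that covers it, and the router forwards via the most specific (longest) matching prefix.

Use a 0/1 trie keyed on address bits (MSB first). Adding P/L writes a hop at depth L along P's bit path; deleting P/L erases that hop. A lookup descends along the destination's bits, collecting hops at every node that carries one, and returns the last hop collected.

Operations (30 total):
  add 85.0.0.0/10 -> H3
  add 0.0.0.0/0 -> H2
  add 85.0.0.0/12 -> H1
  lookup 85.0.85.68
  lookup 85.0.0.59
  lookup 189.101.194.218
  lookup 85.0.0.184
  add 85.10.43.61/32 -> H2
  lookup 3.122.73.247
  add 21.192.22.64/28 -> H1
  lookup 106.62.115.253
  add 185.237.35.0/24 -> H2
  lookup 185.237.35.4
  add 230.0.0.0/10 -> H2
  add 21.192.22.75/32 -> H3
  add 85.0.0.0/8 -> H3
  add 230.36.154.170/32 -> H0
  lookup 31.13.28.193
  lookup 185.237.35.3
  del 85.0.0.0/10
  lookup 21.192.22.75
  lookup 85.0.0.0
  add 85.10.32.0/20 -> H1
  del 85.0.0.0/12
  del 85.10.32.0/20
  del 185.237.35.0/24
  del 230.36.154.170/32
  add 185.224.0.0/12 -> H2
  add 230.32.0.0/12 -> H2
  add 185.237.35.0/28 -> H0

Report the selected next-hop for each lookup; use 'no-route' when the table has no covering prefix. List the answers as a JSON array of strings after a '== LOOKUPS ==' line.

Trace:
  + 85.0.0.0/10 (H3) depth=10
  + 0.0.0.0/0 (H2) depth=0
  + 85.0.0.0/12 (H1) depth=12
  ? 85.0.85.68  path d0:H2→d1:-→d2:-→d3:-→d4:-→d5:-→d6:-→d7:-→d8:-→d9:-→d10:H3→d11:-→d12:H1  best=H1
  ? 85.0.0.59  path d0:H2→d1:-→d2:-→d3:-→d4:-→d5:-→d6:-→d7:-→d8:-→d9:-→d10:H3→d11:-→d12:H1  best=H1
  ? 189.101.194.218  path d0:H2  best=H2
  ? 85.0.0.184  path d0:H2→d1:-→d2:-→d3:-→d4:-→d5:-→d6:-→d7:-→d8:-→d9:-→d10:H3→d11:-→d12:H1  best=H1
  + 85.10.43.61/32 (H2) depth=32
  ? 3.122.73.247  path d0:H2→d1:-  best=H2
  + 21.192.22.64/28 (H1) depth=28
  ? 106.62.115.253  path d0:H2→d1:-→d2:-  best=H2
  + 185.237.35.0/24 (H2) depth=24
  ? 185.237.35.4  path d0:H2→d1:-→d2:-→d3:-→d4:-→d5:-→d6:-→d7:-→d8:-→d9:-→d10:-→d11:-→d12:-→d13:-→d14:-→d15:-→d16:-→d17:-→d18:-→d19:-→d20:-→d21:-→d22:-→d23:-→d24:H2  best=H2
  + 230.0.0.0/10 (H2) depth=10
  + 21.192.22.75/32 (H3) depth=32
  + 85.0.0.0/8 (H3) depth=8
  + 230.36.154.170/32 (H0) depth=32
  ? 31.13.28.193  path d0:H2→d1:-→d2:-→d3:-→d4:-  best=H2
  ? 185.237.35.3  path d0:H2→d1:-→d2:-→d3:-→d4:-→d5:-→d6:-→d7:-→d8:-→d9:-→d10:-→d11:-→d12:-→d13:-→d14:-→d15:-→d16:-→d17:-→d18:-→d19:-→d20:-→d21:-→d22:-→d23:-→d24:H2  best=H2
  - 85.0.0.0/10 clear@10
  ? 21.192.22.75  path d0:H2→d1:-→d2:-→d3:-→d4:-→d5:-→d6:-→d7:-→d8:-→d9:-→d10:-→d11:-→d12:-→d13:-→d14:-→d15:-→d16:-→d17:-→d18:-→d19:-→d20:-→d21:-→d22:-→d23:-→d24:-→d25:-→d26:-→d27:-→d28:H1→d29:-→d30:-→d31:-→d32:H3  best=H3
  ? 85.0.0.0  path d0:H2→d1:-→d2:-→d3:-→d4:-→d5:-→d6:-→d7:-→d8:H3→d9:-→d10:-→d11:-→d12:H1  best=H1
  + 85.10.32.0/20 (H1) depth=20
  - 85.0.0.0/12 clear@12
  - 85.10.32.0/20 clear@20
  - 185.237.35.0/24 clear@24
  - 230.36.154.170/32 clear@32
  + 185.224.0.0/12 (H2) depth=12
  + 230.32.0.0/12 (H2) depth=12
  + 185.237.35.0/28 (H0) depth=28

== LOOKUPS ==
["H1","H1","H2","H1","H2","H2","H2","H2","H2","H3","H1"]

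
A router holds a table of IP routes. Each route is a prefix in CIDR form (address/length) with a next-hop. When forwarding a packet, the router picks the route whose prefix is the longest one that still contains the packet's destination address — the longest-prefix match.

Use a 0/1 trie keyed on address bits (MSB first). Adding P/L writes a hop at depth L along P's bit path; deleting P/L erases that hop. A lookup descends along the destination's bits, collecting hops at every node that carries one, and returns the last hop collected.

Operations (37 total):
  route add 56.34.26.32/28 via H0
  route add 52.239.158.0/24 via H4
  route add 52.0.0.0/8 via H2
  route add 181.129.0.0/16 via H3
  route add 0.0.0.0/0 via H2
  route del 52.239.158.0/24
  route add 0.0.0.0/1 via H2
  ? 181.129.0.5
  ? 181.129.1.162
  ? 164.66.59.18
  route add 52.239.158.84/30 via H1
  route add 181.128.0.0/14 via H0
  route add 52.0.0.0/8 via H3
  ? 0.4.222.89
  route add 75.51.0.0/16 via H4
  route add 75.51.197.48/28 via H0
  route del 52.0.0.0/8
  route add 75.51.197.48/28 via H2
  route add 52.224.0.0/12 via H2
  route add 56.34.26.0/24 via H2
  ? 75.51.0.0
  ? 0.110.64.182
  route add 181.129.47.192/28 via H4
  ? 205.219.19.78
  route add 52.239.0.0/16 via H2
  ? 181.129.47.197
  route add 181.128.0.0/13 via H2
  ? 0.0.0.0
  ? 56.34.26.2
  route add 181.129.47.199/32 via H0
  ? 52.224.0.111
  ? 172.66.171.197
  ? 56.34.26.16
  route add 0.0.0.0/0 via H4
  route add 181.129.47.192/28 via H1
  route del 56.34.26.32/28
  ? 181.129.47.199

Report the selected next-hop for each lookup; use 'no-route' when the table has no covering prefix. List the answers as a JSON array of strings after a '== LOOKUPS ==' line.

Trace:
  add 56.34.26.32/28 -> H0 at depth 28
  add 52.239.158.0/24 -> H4 at depth 24
  add 52.0.0.0/8 -> H2 at depth 8
  add 181.129.0.0/16 -> H3 at depth 16
  add 0.0.0.0/0 -> H2 at depth 0
  del 52.239.158.0/24 (clear depth 24)
  add 0.0.0.0/1 -> H2 at depth 1
  lookup 181.129.0.5: bits 1011010110000001 walk d0:H2→d1:-→d2:-→d3:-→d4:-→d5:-→d6:-→d7:-→d8:-→d9:-→d10:-→d11:-→d12:-→d13:-→d14:-→d15:-→d16:H3 -> H3
  lookup 181.129.1.162: bits 1011010110000001 walk d0:H2→d1:-→d2:-→d3:-→d4:-→d5:-→d6:-→d7:-→d8:-→d9:-→d10:-→d11:-→d12:-→d13:-→d14:-→d15:-→d16:H3 -> H3
  lookup 164.66.59.18: bits 101 walk d0:H2→d1:-→d2:-→d3:- -> H2
  add 52.239.158.84/30 -> H1 at depth 30
  add 181.128.0.0/14 -> H0 at depth 14
  add 52.0.0.0/8 -> H3 at depth 8
  lookup 0.4.222.89: bits 00 walk d0:H2→d1:H2→d2:- -> H2
  add 75.51.0.0/16 -> H4 at depth 16
  add 75.51.197.48/28 -> H0 at depth 28
  del 52.0.0.0/8 (clear depth 8)
  add 75.51.197.48/28 -> H2 at depth 28
  add 52.224.0.0/12 -> H2 at depth 12
  add 56.34.26.0/24 -> H2 at depth 24
  lookup 75.51.0.0: bits 0100101100110011 walk d0:H2→d1:H2→d2:-→d3:-→d4:-→d5:-→d6:-→d7:-→d8:-→d9:-→d10:-→d11:-→d12:-→d13:-→d14:-→d15:-→d16:H4 -> H4
  lookup 0.110.64.182: bits 00 walk d0:H2→d1:H2→d2:- -> H2
  add 181.129.47.192/28 -> H4 at depth 28
  lookup 205.219.19.78: bits 1 walk d0:H2→d1:- -> H2
  add 52.239.0.0/16 -> H2 at depth 16
  lookup 181.129.47.197: bits 1011010110000001001011111100 walk d0:H2→d1:-→d2:-→d3:-→d4:-→d5:-→d6:-→d7:-→d8:-→d9:-→d10:-→d11:-→d12:-→d13:-→d14:H0→d15:-→d16:H3→d17:-→d18:-→d19:-→d20:-→d21:-→d22:-→d23:-→d24:-→d25:-→d26:-→d27:-→d28:H4 -> H4
  add 181.128.0.0/13 -> H2 at depth 13
  lookup 0.0.0.0: bits 00 walk d0:H2→d1:H2→d2:- -> H2
  lookup 56.34.26.2: bits 00111000001000100001101000 walk d0:H2→d1:H2→d2:-→d3:-→d4:-→d5:-→d6:-→d7:-→d8:-→d9:-→d10:-→d11:-→d12:-→d13:-→d14:-→d15:-→d16:-→d17:-→d18:-→d19:-→d20:-→d21:-→d22:-→d23:-→d24:H2→d25:-→d26:- -> H2
  add 181.129.47.199/32 -> H0 at depth 32
  lookup 52.224.0.111: bits 001101001110 walk d0:H2→d1:H2→d2:-→d3:-→d4:-→d5:-→d6:-→d7:-→d8:-→d9:-→d10:-→d11:-→d12:H2 -> H2
  lookup 172.66.171.197: bits 101 walk d0:H2→d1:-→d2:-→d3:- -> H2
  lookup 56.34.26.16: bits 00111000001000100001101000 walk d0:H2→d1:H2→d2:-→d3:-→d4:-→d5:-→d6:-→d7:-→d8:-→d9:-→d10:-→d11:-→d12:-→d13:-→d14:-→d15:-→d16:-→d17:-→d18:-→d19:-→d20:-→d21:-→d22:-→d23:-→d24:H2→d25:-→d26:- -> H2
  add 0.0.0.0/0 -> H4 at depth 0
  add 181.129.47.192/28 -> H1 at depth 28
  del 56.34.26.32/28 (clear depth 28)
  lookup 181.129.47.199: bits 10110101100000010010111111000111 walk d0:H4→d1:-→d2:-→d3:-→d4:-→d5:-→d6:-→d7:-→d8:-→d9:-→d10:-→d11:-→d12:-→d13:H2→d14:H0→d15:-→d16:H3→d17:-→d18:-→d19:-→d20:-→d21:-→d22:-→d23:-→d24:-→d25:-→d26:-→d27:-→d28:H1→d29:-→d30:-→d31:-→d32:H0 -> H0

== LOOKUPS ==
["H3","H3","H2","H2","H4","H2","H2","H4","H2","H2","H2","H2","H2","H0"]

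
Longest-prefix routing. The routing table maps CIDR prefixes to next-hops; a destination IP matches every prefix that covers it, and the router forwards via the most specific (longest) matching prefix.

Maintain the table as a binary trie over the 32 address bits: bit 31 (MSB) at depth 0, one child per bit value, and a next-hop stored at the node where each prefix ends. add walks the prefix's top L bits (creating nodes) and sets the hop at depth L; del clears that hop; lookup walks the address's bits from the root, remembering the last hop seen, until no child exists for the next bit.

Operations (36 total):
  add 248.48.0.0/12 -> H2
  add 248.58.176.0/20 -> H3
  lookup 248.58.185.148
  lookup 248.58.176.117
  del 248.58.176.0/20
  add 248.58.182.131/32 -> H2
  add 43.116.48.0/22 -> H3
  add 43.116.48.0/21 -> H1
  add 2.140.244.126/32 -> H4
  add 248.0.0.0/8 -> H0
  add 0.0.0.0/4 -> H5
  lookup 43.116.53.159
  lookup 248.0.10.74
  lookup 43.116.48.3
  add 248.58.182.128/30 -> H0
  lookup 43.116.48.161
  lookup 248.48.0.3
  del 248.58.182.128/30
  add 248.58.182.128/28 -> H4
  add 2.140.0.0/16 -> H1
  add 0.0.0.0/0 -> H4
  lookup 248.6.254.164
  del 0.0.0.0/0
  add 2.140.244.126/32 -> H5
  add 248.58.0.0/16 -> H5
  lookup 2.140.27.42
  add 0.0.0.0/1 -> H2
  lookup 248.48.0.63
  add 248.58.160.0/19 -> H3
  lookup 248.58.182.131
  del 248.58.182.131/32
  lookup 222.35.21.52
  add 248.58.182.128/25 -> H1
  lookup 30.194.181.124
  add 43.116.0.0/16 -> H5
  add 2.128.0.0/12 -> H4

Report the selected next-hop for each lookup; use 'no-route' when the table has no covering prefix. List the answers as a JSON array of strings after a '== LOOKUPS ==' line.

Trace:
  add 248.48.0.0/12 -> H2 at depth 12
  add 248.58.176.0/20 -> H3 at depth 20
  ? 248.58.185.148  path d0:-→d1:-→d2:-→d3:-→d4:-→d5:-→d6:-→d7:-→d8:-→d9:-→d10:-→d11:-→d12:H2→d13:-→d14:-→d15:-→d16:-→d17:-→d18:-→d19:-→d20:H3  best=H3
  ? 248.58.176.117  path d0:-→d1:-→d2:-→d3:-→d4:-→d5:-→d6:-→d7:-→d8:-→d9:-→d10:-→d11:-→d12:H2→d13:-→d14:-→d15:-→d16:-→d17:-→d18:-→d19:-→d20:H3  best=H3
  del 248.58.176.0/20 (clear depth 20)
  add 248.58.182.131/32 -> H2 at depth 32
  add 43.116.48.0/22 -> H3 at depth 22
  add 43.116.48.0/21 -> H1 at depth 21
  add 2.140.244.126/32 -> H4 at depth 32
  add 248.0.0.0/8 -> H0 at depth 8
  add 0.0.0.0/4 -> H5 at depth 4
  ? 43.116.53.159  path d0:-→d1:-→d2:-→d3:-→d4:-→d5:-→d6:-→d7:-→d8:-→d9:-→d10:-→d11:-→d12:-→d13:-→d14:-→d15:-→d16:-→d17:-→d18:-→d19:-→d20:-→d21:H1  best=H1
  ? 248.0.10.74  path d0:-→d1:-→d2:-→d3:-→d4:-→d5:-→d6:-→d7:-→d8:H0→d9:-→d10:-  best=H0
  ? 43.116.48.3  path d0:-→d1:-→d2:-→d3:-→d4:-→d5:-→d6:-→d7:-→d8:-→d9:-→d10:-→d11:-→d12:-→d13:-→d14:-→d15:-→d16:-→d17:-→d18:-→d19:-→d20:-→d21:H1→d22:H3  best=H3
  add 248.58.182.128/30 -> H0 at depth 30
  ? 43.116.48.161  path d0:-→d1:-→d2:-→d3:-→d4:-→d5:-→d6:-→d7:-→d8:-→d9:-→d10:-→d11:-→d12:-→d13:-→d14:-→d15:-→d16:-→d17:-→d18:-→d19:-→d20:-→d21:H1→d22:H3  best=H3
  ? 248.48.0.3  path d0:-→d1:-→d2:-→d3:-→d4:-→d5:-→d6:-→d7:-→d8:H0→d9:-→d10:-→d11:-→d12:H2  best=H2
  del 248.58.182.128/30 (clear depth 30)
  add 248.58.182.128/28 -> H4 at depth 28
  add 2.140.0.0/16 -> H1 at depth 16
  add 0.0.0.0/0 -> H4 at depth 0
  ? 248.6.254.164  path d0:H4→d1:-→d2:-→d3:-→d4:-→d5:-→d6:-→d7:-→d8:H0→d9:-→d10:-  best=H0
  del 0.0.0.0/0 (clear depth 0)
  add 2.140.244.126/32 -> H5 at depth 32
  add 248.58.0.0/16 -> H5 at depth 16
  ? 2.140.27.42  path d0:-→d1:-→d2:-→d3:-→d4:H5→d5:-→d6:-→d7:-→d8:-→d9:-→d10:-→d11:-→d12:-→d13:-→d14:-→d15:-→d16:H1  best=H1
  add 0.0.0.0/1 -> H2 at depth 1
  ? 248.48.0.63  path d0:-→d1:-→d2:-→d3:-→d4:-→d5:-→d6:-→d7:-→d8:H0→d9:-→d10:-→d11:-→d12:H2  best=H2
  add 248.58.160.0/19 -> H3 at depth 19
  ? 248.58.182.131  path d0:-→d1:-→d2:-→d3:-→d4:-→d5:-→d6:-→d7:-→d8:H0→d9:-→d10:-→d11:-→d12:H2→d13:-→d14:-→d15:-→d16:H5→d17:-→d18:-→d19:H3→d20:-→d21:-→d22:-→d23:-→d24:-→d25:-→d26:-→d27:-→d28:H4→d29:-→d30:-→d31:-→d32:H2  best=H2
  del 248.58.182.131/32 (clear depth 32)
  ? 222.35.21.52  path d0:-→d1:-→d2:-  best=no-route
  add 248.58.182.128/25 -> H1 at depth 25
  ? 30.194.181.124  path d0:-→d1:H2→d2:-→d3:-  best=H2
  add 43.116.0.0/16 -> H5 at depth 16
  add 2.128.0.0/12 -> H4 at depth 12

== LOOKUPS ==
["H3","H3","H1","H0","H3","H3","H2","H0","H1","H2","H2","no-route","H2"]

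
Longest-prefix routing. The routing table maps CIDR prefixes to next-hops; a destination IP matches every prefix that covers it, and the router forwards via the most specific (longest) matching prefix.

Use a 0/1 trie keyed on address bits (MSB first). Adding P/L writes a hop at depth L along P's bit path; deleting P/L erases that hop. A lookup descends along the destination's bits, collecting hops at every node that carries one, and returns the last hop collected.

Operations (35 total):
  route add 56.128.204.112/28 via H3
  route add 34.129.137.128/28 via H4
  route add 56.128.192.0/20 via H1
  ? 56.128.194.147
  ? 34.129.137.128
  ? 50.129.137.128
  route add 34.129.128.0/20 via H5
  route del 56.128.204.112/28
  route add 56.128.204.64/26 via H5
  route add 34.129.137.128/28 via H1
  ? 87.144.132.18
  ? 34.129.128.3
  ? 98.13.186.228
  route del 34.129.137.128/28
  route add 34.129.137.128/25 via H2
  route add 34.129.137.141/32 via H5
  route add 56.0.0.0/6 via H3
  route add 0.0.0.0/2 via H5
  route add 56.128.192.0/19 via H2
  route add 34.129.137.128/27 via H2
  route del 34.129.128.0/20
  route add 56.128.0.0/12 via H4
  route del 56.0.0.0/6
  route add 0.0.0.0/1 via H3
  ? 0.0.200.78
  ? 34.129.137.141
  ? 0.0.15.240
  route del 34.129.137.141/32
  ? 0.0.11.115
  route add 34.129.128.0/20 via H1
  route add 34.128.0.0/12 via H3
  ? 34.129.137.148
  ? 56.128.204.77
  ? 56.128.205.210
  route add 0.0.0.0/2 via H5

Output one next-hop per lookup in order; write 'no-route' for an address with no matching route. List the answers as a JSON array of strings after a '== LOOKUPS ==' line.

Apply in order:
  + 56.128.204.112/28 (H3) depth=28
  + 34.129.137.128/28 (H4) depth=28
  + 56.128.192.0/20 (H1) depth=20
  Q 56.128.194.147: descend 00111000100000001100 ; hops seen [H1] ; pick H1
  Q 34.129.137.128: descend 0010001010000001100010011000 ; hops seen [H4] ; pick H4
  Q 50.129.137.128: descend 0011 ; hops seen [∅] ; pick no-route
  + 34.129.128.0/20 (H5) depth=20
  del 56.128.204.112/28 (clear depth 28)
  + 56.128.204.64/26 (H5) depth=26
  + 34.129.137.128/28 (H1) depth=28
  Q 87.144.132.18: descend 0 ; hops seen [∅] ; pick no-route
  Q 34.129.128.3: descend 00100010100000011000 ; hops seen [H5] ; pick H5
  Q 98.13.186.228: descend 0 ; hops seen [∅] ; pick no-route
  del 34.129.137.128/28 (clear depth 28)
  + 34.129.137.128/25 (H2) depth=25
  + 34.129.137.141/32 (H5) depth=32
  + 56.0.0.0/6 (H3) depth=6
  + 0.0.0.0/2 (H5) depth=2
  + 56.128.192.0/19 (H2) depth=19
  + 34.129.137.128/27 (H2) depth=27
  del 34.129.128.0/20 (clear depth 20)
  + 56.128.0.0/12 (H4) depth=12
  del 56.0.0.0/6 (clear depth 6)
  + 0.0.0.0/1 (H3) depth=1
  Q 0.0.200.78: descend 00 ; hops seen [H3,H5] ; pick H5
  Q 34.129.137.141: descend 00100010100000011000100110001101 ; hops seen [H3,H5,H2,H2,H5] ; pick H5
  Q 0.0.15.240: descend 00 ; hops seen [H3,H5] ; pick H5
  del 34.129.137.141/32 (clear depth 32)
  Q 0.0.11.115: descend 00 ; hops seen [H3,H5] ; pick H5
  + 34.129.128.0/20 (H1) depth=20
  + 34.128.0.0/12 (H3) depth=12
  Q 34.129.137.148: descend 001000101000000110001001100 ; hops seen [H3,H5,H3,H1,H2,H2] ; pick H2
  Q 56.128.204.77: descend 00111000100000001100110001 ; hops seen [H3,H5,H4,H2,H1,H5] ; pick H5
  Q 56.128.205.210: descend 00111000100000001100110 ; hops seen [H3,H5,H4,H2,H1] ; pick H1
  + 0.0.0.0/2 (H5) depth=2

== LOOKUPS ==
["H1","H4","no-route","no-route","H5","no-route","H5","H5","H5","H5","H2","H5","H1"]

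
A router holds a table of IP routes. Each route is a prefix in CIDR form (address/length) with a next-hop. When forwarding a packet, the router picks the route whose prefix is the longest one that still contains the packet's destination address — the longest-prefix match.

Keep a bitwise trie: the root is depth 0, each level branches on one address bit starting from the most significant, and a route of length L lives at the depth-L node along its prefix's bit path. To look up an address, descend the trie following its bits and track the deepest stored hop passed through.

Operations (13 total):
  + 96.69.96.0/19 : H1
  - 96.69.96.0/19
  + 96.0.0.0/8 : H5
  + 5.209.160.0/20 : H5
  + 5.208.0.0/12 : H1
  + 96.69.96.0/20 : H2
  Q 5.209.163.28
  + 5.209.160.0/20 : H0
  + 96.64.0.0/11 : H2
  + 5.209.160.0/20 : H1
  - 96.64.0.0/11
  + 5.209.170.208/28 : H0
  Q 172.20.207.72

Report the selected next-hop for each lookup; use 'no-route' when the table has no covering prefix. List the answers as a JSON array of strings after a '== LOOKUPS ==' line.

Trace:
  + 96.69.96.0/19 (H1) depth=19
  del 96.69.96.0/19 (clear depth 19)
  + 96.0.0.0/8 (H5) depth=8
  + 5.209.160.0/20 (H5) depth=20
  + 5.208.0.0/12 (H1) depth=12
  + 96.69.96.0/20 (H2) depth=20
  lookup 5.209.163.28: bits 00000101110100011010 walk d0:-→d1:-→d2:-→d3:-→d4:-→d5:-→d6:-→d7:-→d8:-→d9:-→d10:-→d11:-→d12:H1→d13:-→d14:-→d15:-→d16:-→d17:-→d18:-→d19:-→d20:H5 -> H5
  + 5.209.160.0/20 (H0) depth=20
  + 96.64.0.0/11 (H2) depth=11
  + 5.209.160.0/20 (H1) depth=20
  del 96.64.0.0/11 (clear depth 11)
  + 5.209.170.208/28 (H0) depth=28
  lookup 172.20.207.72: bits ε walk d0:- -> no-route

== LOOKUPS ==
["H5","no-route"]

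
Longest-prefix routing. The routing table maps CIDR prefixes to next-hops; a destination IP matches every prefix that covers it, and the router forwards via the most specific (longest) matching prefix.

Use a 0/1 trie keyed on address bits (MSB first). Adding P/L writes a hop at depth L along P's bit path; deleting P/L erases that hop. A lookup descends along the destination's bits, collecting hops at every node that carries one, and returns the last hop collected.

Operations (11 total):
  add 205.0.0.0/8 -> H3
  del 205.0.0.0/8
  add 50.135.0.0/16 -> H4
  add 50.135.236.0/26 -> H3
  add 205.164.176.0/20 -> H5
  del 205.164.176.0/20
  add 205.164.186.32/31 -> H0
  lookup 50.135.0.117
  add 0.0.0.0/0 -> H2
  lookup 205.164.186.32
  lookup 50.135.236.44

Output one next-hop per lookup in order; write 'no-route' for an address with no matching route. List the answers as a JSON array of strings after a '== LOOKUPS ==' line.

Process each operation:
  + 205.0.0.0/8 (H3) depth=8
  - 205.0.0.0/8 clear@8
  + 50.135.0.0/16 (H4) depth=16
  + 50.135.236.0/26 (H3) depth=26
  + 205.164.176.0/20 (H5) depth=20
  - 205.164.176.0/20 clear@20
  + 205.164.186.32/31 (H0) depth=31
  lookup 50.135.0.117: bits 0011001010000111 walk d0:-→d1:-→d2:-→d3:-→d4:-→d5:-→d6:-→d7:-→d8:-→d9:-→d10:-→d11:-→d12:-→d13:-→d14:-→d15:-→d16:H4 -> H4
  + 0.0.0.0/0 (H2) depth=0
  lookup 205.164.186.32: bits 1100110110100100101110100010000 walk d0:H2→d1:-→d2:-→d3:-→d4:-→d5:-→d6:-→d7:-→d8:-→d9:-→d10:-→d11:-→d12:-→d13:-→d14:-→d15:-→d16:-→d17:-→d18:-→d19:-→d20:-→d21:-→d22:-→d23:-→d24:-→d25:-→d26:-→d27:-→d28:-→d29:-→d30:-→d31:H0 -> H0
  lookup 50.135.236.44: bits 00110010100001111110110000 walk d0:H2→d1:-→d2:-→d3:-→d4:-→d5:-→d6:-→d7:-→d8:-→d9:-→d10:-→d11:-→d12:-→d13:-→d14:-→d15:-→d16:H4→d17:-→d18:-→d19:-→d20:-→d21:-→d22:-→d23:-→d24:-→d25:-→d26:H3 -> H3

== LOOKUPS ==
["H4","H0","H3"]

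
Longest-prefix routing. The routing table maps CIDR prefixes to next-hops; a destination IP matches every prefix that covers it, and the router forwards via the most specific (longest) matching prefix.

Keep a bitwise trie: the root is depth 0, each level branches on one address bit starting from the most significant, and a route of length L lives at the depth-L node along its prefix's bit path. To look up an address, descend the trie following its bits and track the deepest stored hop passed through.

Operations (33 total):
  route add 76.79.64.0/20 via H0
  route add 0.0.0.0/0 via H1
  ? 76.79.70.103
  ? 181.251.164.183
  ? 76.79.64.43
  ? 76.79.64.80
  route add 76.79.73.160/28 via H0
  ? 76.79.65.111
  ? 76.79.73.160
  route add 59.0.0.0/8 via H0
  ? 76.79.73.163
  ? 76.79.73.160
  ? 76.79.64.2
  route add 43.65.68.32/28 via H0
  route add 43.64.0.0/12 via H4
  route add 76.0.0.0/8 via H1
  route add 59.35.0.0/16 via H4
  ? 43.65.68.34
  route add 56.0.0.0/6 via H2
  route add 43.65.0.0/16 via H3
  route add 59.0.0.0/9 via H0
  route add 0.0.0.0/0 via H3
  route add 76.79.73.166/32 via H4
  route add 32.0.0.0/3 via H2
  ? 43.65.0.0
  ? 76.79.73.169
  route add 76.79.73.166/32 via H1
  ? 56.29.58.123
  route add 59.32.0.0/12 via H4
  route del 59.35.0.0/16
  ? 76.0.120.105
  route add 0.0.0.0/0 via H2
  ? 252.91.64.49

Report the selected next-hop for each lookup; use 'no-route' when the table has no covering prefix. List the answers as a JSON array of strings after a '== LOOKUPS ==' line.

Apply in order:
  + 76.79.64.0/20 (H0) depth=20
  + 0.0.0.0/0 (H1) depth=0
  Q 76.79.70.103: descend 01001100010011110100 ; hops seen [H1,H0] ; pick H0
  Q 181.251.164.183: descend ε ; hops seen [H1] ; pick H1
  Q 76.79.64.43: descend 01001100010011110100 ; hops seen [H1,H0] ; pick H0
  Q 76.79.64.80: descend 01001100010011110100 ; hops seen [H1,H0] ; pick H0
  + 76.79.73.160/28 (H0) depth=28
  Q 76.79.65.111: descend 01001100010011110100 ; hops seen [H1,H0] ; pick H0
  Q 76.79.73.160: descend 0100110001001111010010011010 ; hops seen [H1,H0,H0] ; pick H0
  + 59.0.0.0/8 (H0) depth=8
  Q 76.79.73.163: descend 0100110001001111010010011010 ; hops seen [H1,H0,H0] ; pick H0
  Q 76.79.73.160: descend 0100110001001111010010011010 ; hops seen [H1,H0,H0] ; pick H0
  Q 76.79.64.2: descend 01001100010011110100 ; hops seen [H1,H0] ; pick H0
  + 43.65.68.32/28 (H0) depth=28
  + 43.64.0.0/12 (H4) depth=12
  + 76.0.0.0/8 (H1) depth=8
  + 59.35.0.0/16 (H4) depth=16
  Q 43.65.68.34: descend 0010101101000001010001000010 ; hops seen [H1,H4,H0] ; pick H0
  + 56.0.0.0/6 (H2) depth=6
  + 43.65.0.0/16 (H3) depth=16
  + 59.0.0.0/9 (H0) depth=9
  + 0.0.0.0/0 (H3) depth=0
  + 76.79.73.166/32 (H4) depth=32
  + 32.0.0.0/3 (H2) depth=3
  Q 43.65.0.0: descend 00101011010000010 ; hops seen [H3,H2,H4,H3] ; pick H3
  Q 76.79.73.169: descend 0100110001001111010010011010 ; hops seen [H3,H1,H0,H0] ; pick H0
  + 76.79.73.166/32 (H1) depth=32
  Q 56.29.58.123: descend 001110 ; hops seen [H3,H2,H2] ; pick H2
  + 59.32.0.0/12 (H4) depth=12
  - 59.35.0.0/16 clear@16
  Q 76.0.120.105: descend 010011000 ; hops seen [H3,H1] ; pick H1
  + 0.0.0.0/0 (H2) depth=0
  Q 252.91.64.49: descend ε ; hops seen [H2] ; pick H2

== LOOKUPS ==
["H0","H1","H0","H0","H0","H0","H0","H0","H0","H0","H3","H0","H2","H1","H2"]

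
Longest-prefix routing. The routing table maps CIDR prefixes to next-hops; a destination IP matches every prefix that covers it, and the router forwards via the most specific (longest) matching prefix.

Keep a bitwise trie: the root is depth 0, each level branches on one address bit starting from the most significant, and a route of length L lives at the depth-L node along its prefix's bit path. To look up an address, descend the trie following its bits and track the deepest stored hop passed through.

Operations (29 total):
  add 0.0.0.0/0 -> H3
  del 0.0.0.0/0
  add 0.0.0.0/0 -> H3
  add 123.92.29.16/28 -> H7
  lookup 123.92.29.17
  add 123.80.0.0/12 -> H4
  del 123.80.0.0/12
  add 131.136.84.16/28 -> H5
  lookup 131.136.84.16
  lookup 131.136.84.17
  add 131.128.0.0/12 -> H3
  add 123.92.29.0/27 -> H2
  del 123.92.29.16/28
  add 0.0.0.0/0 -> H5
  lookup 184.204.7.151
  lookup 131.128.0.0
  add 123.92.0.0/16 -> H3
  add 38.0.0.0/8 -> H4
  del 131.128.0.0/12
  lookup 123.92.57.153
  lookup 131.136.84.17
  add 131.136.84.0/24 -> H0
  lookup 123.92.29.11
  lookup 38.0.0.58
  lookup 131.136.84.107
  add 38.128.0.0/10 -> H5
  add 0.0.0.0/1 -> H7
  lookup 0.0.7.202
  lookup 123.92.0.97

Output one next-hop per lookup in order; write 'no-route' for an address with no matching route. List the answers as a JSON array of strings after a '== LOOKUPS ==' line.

Process each operation:
  add 0.0.0.0/0 -> H3 at depth 0
  del 0.0.0.0/0 (clear depth 0)
  add 0.0.0.0/0 -> H3 at depth 0
  add 123.92.29.16/28 -> H7 at depth 28
  Q 123.92.29.17: descend 0111101101011100000111010001 ; hops seen [H3,H7] ; pick H7
  add 123.80.0.0/12 -> H4 at depth 12
  del 123.80.0.0/12 (clear depth 12)
  add 131.136.84.16/28 -> H5 at depth 28
  Q 131.136.84.16: descend 1000001110001000010101000001 ; hops seen [H3,H5] ; pick H5
  Q 131.136.84.17: descend 1000001110001000010101000001 ; hops seen [H3,H5] ; pick H5
  add 131.128.0.0/12 -> H3 at depth 12
  add 123.92.29.0/27 -> H2 at depth 27
  del 123.92.29.16/28 (clear depth 28)
  add 0.0.0.0/0 -> H5 at depth 0
  Q 184.204.7.151: descend 10 ; hops seen [H5] ; pick H5
  Q 131.128.0.0: descend 100000111000 ; hops seen [H5,H3] ; pick H3
  add 123.92.0.0/16 -> H3 at depth 16
  add 38.0.0.0/8 -> H4 at depth 8
  del 131.128.0.0/12 (clear depth 12)
  Q 123.92.57.153: descend 011110110101110000 ; hops seen [H5,H3] ; pick H3
  Q 131.136.84.17: descend 1000001110001000010101000001 ; hops seen [H5,H5] ; pick H5
  add 131.136.84.0/24 -> H0 at depth 24
  Q 123.92.29.11: descend 011110110101110000011101000 ; hops seen [H5,H3,H2] ; pick H2
  Q 38.0.0.58: descend 00100110 ; hops seen [H5,H4] ; pick H4
  Q 131.136.84.107: descend 1000001110001000010101000 ; hops seen [H5,H0] ; pick H0
  add 38.128.0.0/10 -> H5 at depth 10
  add 0.0.0.0/1 -> H7 at depth 1
  Q 0.0.7.202: descend 00 ; hops seen [H5,H7] ; pick H7
  Q 123.92.0.97: descend 0111101101011100000 ; hops seen [H5,H7,H3] ; pick H3

== LOOKUPS ==
["H7","H5","H5","H5","H3","H3","H5","H2","H4","H0","H7","H3"]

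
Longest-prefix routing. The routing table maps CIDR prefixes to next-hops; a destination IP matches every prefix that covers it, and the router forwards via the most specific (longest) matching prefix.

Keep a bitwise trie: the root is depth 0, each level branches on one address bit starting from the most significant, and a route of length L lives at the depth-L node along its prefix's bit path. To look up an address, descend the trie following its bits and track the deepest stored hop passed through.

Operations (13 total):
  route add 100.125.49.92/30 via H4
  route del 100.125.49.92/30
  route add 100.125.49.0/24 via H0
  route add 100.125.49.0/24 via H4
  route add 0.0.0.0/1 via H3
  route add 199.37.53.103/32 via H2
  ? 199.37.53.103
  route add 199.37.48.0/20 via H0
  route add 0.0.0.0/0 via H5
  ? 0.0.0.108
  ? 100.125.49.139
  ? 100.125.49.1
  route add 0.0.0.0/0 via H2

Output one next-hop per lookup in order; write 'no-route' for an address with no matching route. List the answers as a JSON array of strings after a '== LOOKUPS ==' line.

Apply in order:
  add 100.125.49.92/30 -> H4 at depth 30
  - 100.125.49.92/30 clear@30
  add 100.125.49.0/24 -> H0 at depth 24
  add 100.125.49.0/24 -> H4 at depth 24
  add 0.0.0.0/1 -> H3 at depth 1
  add 199.37.53.103/32 -> H2 at depth 32
  lookup 199.37.53.103: bits 11000111001001010011010101100111 walk d0:-→d1:-→d2:-→d3:-→d4:-→d5:-→d6:-→d7:-→d8:-→d9:-→d10:-→d11:-→d12:-→d13:-→d14:-→d15:-→d16:-→d17:-→d18:-→d19:-→d20:-→d21:-→d22:-→d23:-→d24:-→d25:-→d26:-→d27:-→d28:-→d29:-→d30:-→d31:-→d32:H2 -> H2
  add 199.37.48.0/20 -> H0 at depth 20
  add 0.0.0.0/0 -> H5 at depth 0
  lookup 0.0.0.108: bits 0 walk d0:H5→d1:H3 -> H3
  lookup 100.125.49.139: bits 011001000111110100110001 walk d0:H5→d1:H3→d2:-→d3:-→d4:-→d5:-→d6:-→d7:-→d8:-→d9:-→d10:-→d11:-→d12:-→d13:-→d14:-→d15:-→d16:-→d17:-→d18:-→d19:-→d20:-→d21:-→d22:-→d23:-→d24:H4 -> H4
  lookup 100.125.49.1: bits 0110010001111101001100010 walk d0:H5→d1:H3→d2:-→d3:-→d4:-→d5:-→d6:-→d7:-→d8:-→d9:-→d10:-→d11:-→d12:-→d13:-→d14:-→d15:-→d16:-→d17:-→d18:-→d19:-→d20:-→d21:-→d22:-→d23:-→d24:H4→d25:- -> H4
  add 0.0.0.0/0 -> H2 at depth 0

== LOOKUPS ==
["H2","H3","H4","H4"]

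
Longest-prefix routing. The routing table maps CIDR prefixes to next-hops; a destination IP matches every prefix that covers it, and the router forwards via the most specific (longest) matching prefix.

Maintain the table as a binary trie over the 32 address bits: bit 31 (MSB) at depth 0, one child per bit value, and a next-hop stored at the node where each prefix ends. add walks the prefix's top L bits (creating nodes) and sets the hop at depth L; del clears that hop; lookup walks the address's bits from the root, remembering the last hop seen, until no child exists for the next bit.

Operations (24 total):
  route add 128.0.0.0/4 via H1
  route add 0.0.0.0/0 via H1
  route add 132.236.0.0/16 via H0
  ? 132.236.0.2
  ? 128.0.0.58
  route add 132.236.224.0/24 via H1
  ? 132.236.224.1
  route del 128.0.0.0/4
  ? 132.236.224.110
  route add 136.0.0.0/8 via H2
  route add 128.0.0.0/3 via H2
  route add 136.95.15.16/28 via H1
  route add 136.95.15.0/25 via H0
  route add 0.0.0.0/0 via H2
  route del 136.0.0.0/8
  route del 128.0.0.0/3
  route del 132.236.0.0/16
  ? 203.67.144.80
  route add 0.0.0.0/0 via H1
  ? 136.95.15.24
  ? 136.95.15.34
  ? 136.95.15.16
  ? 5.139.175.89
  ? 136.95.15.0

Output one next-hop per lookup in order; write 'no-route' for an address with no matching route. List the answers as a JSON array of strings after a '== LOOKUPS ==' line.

Trace:
  add 128.0.0.0/4 -> H1 at depth 4
  add 0.0.0.0/0 -> H1 at depth 0
  add 132.236.0.0/16 -> H0 at depth 16
  ? 132.236.0.2  path d0:H1→d1:-→d2:-→d3:-→d4:H1→d5:-→d6:-→d7:-→d8:-→d9:-→d10:-→d11:-→d12:-→d13:-→d14:-→d15:-→d16:H0  best=H0
  ? 128.0.0.58  path d0:H1→d1:-→d2:-→d3:-→d4:H1→d5:-  best=H1
  add 132.236.224.0/24 -> H1 at depth 24
  ? 132.236.224.1  path d0:H1→d1:-→d2:-→d3:-→d4:H1→d5:-→d6:-→d7:-→d8:-→d9:-→d10:-→d11:-→d12:-→d13:-→d14:-→d15:-→d16:H0→d17:-→d18:-→d19:-→d20:-→d21:-→d22:-→d23:-→d24:H1  best=H1
  del 128.0.0.0/4 (clear depth 4)
  ? 132.236.224.110  path d0:H1→d1:-→d2:-→d3:-→d4:-→d5:-→d6:-→d7:-→d8:-→d9:-→d10:-→d11:-→d12:-→d13:-→d14:-→d15:-→d16:H0→d17:-→d18:-→d19:-→d20:-→d21:-→d22:-→d23:-→d24:H1  best=H1
  add 136.0.0.0/8 -> H2 at depth 8
  add 128.0.0.0/3 -> H2 at depth 3
  add 136.95.15.16/28 -> H1 at depth 28
  add 136.95.15.0/25 -> H0 at depth 25
  add 0.0.0.0/0 -> H2 at depth 0
  del 136.0.0.0/8 (clear depth 8)
  del 128.0.0.0/3 (clear depth 3)
  del 132.236.0.0/16 (clear depth 16)
  ? 203.67.144.80  path d0:H2→d1:-  best=H2
  add 0.0.0.0/0 -> H1 at depth 0
  ? 136.95.15.24  path d0:H1→d1:-→d2:-→d3:-→d4:-→d5:-→d6:-→d7:-→d8:-→d9:-→d10:-→d11:-→d12:-→d13:-→d14:-→d15:-→d16:-→d17:-→d18:-→d19:-→d20:-→d21:-→d22:-→d23:-→d24:-→d25:H0→d26:-→d27:-→d28:H1  best=H1
  ? 136.95.15.34  path d0:H1→d1:-→d2:-→d3:-→d4:-→d5:-→d6:-→d7:-→d8:-→d9:-→d10:-→d11:-→d12:-→d13:-→d14:-→d15:-→d16:-→d17:-→d18:-→d19:-→d20:-→d21:-→d22:-→d23:-→d24:-→d25:H0→d26:-  best=H0
  ? 136.95.15.16  path d0:H1→d1:-→d2:-→d3:-→d4:-→d5:-→d6:-→d7:-→d8:-→d9:-→d10:-→d11:-→d12:-→d13:-→d14:-→d15:-→d16:-→d17:-→d18:-→d19:-→d20:-→d21:-→d22:-→d23:-→d24:-→d25:H0→d26:-→d27:-→d28:H1  best=H1
  ? 5.139.175.89  path d0:H1  best=H1
  ? 136.95.15.0  path d0:H1→d1:-→d2:-→d3:-→d4:-→d5:-→d6:-→d7:-→d8:-→d9:-→d10:-→d11:-→d12:-→d13:-→d14:-→d15:-→d16:-→d17:-→d18:-→d19:-→d20:-→d21:-→d22:-→d23:-→d24:-→d25:H0→d26:-→d27:-  best=H0

== LOOKUPS ==
["H0","H1","H1","H1","H2","H1","H0","H1","H1","H0"]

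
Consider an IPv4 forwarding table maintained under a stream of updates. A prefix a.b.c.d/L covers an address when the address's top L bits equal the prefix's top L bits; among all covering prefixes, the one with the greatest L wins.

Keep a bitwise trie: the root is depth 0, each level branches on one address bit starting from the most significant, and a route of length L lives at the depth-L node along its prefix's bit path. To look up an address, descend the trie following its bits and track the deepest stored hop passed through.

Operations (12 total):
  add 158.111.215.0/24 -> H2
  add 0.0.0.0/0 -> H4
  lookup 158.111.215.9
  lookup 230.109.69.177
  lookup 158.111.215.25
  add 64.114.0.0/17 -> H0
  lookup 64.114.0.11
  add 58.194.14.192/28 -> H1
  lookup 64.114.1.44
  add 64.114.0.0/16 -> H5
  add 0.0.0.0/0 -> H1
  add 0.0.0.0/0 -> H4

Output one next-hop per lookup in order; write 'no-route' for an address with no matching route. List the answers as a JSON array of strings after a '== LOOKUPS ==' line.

Process each operation:
  + 158.111.215.0/24 (H2) depth=24
  + 0.0.0.0/0 (H4) depth=0
  lookup 158.111.215.9: bits 100111100110111111010111 walk d0:H4→d1:-→d2:-→d3:-→d4:-→d5:-→d6:-→d7:-→d8:-→d9:-→d10:-→d11:-→d12:-→d13:-→d14:-→d15:-→d16:-→d17:-→d18:-→d19:-→d20:-→d21:-→d22:-→d23:-→d24:H2 -> H2
  lookup 230.109.69.177: bits 1 walk d0:H4→d1:- -> H4
  lookup 158.111.215.25: bits 100111100110111111010111 walk d0:H4→d1:-→d2:-→d3:-→d4:-→d5:-→d6:-→d7:-→d8:-→d9:-→d10:-→d11:-→d12:-→d13:-→d14:-→d15:-→d16:-→d17:-→d18:-→d19:-→d20:-→d21:-→d22:-→d23:-→d24:H2 -> H2
  + 64.114.0.0/17 (H0) depth=17
  lookup 64.114.0.11: bits 01000000011100100 walk d0:H4→d1:-→d2:-→d3:-→d4:-→d5:-→d6:-→d7:-→d8:-→d9:-→d10:-→d11:-→d12:-→d13:-→d14:-→d15:-→d16:-→d17:H0 -> H0
  + 58.194.14.192/28 (H1) depth=28
  lookup 64.114.1.44: bits 01000000011100100 walk d0:H4→d1:-→d2:-→d3:-→d4:-→d5:-→d6:-→d7:-→d8:-→d9:-→d10:-→d11:-→d12:-→d13:-→d14:-→d15:-→d16:-→d17:H0 -> H0
  + 64.114.0.0/16 (H5) depth=16
  + 0.0.0.0/0 (H1) depth=0
  + 0.0.0.0/0 (H4) depth=0

== LOOKUPS ==
["H2","H4","H2","H0","H0"]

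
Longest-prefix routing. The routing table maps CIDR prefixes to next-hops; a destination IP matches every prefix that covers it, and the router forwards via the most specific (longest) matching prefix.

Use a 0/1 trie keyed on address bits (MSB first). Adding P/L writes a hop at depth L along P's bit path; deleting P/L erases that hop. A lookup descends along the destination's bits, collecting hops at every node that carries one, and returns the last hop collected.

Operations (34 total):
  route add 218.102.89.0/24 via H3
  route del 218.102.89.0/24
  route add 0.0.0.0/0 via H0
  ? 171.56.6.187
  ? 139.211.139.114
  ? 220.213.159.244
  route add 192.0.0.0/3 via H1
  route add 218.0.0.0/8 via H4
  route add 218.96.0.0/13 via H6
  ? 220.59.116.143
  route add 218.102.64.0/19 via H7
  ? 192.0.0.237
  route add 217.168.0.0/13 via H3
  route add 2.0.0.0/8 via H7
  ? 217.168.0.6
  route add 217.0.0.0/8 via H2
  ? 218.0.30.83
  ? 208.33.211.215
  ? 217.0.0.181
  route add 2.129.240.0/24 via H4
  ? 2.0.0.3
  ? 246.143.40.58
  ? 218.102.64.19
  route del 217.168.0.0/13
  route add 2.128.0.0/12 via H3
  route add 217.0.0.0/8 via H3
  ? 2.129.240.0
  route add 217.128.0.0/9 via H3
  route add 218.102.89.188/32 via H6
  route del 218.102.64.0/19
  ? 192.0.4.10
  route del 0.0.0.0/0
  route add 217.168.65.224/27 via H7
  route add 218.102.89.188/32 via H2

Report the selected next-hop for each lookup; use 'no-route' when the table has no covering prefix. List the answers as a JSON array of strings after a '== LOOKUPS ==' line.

Trace:
  + 218.102.89.0/24 (H3) depth=24
  - 218.102.89.0/24 clear@24
  + 0.0.0.0/0 (H0) depth=0
  lookup 171.56.6.187: bits 1 walk d0:H0→d1:- -> H0
  lookup 139.211.139.114: bits 1 walk d0:H0→d1:- -> H0
  lookup 220.213.159.244: bits 11011 walk d0:H0→d1:-→d2:-→d3:-→d4:-→d5:- -> H0
  + 192.0.0.0/3 (H1) depth=3
  + 218.0.0.0/8 (H4) depth=8
  + 218.96.0.0/13 (H6) depth=13
  lookup 220.59.116.143: bits 11011 walk d0:H0→d1:-→d2:-→d3:H1→d4:-→d5:- -> H1
  + 218.102.64.0/19 (H7) depth=19
  lookup 192.0.0.237: bits 110 walk d0:H0→d1:-→d2:-→d3:H1 -> H1
  + 217.168.0.0/13 (H3) depth=13
  + 2.0.0.0/8 (H7) depth=8
  lookup 217.168.0.6: bits 1101100110101 walk d0:H0→d1:-→d2:-→d3:H1→d4:-→d5:-→d6:-→d7:-→d8:-→d9:-→d10:-→d11:-→d12:-→d13:H3 -> H3
  + 217.0.0.0/8 (H2) depth=8
  lookup 218.0.30.83: bits 110110100 walk d0:H0→d1:-→d2:-→d3:H1→d4:-→d5:-→d6:-→d7:-→d8:H4→d9:- -> H4
  lookup 208.33.211.215: bits 1101 walk d0:H0→d1:-→d2:-→d3:H1→d4:- -> H1
  lookup 217.0.0.181: bits 11011001 walk d0:H0→d1:-→d2:-→d3:H1→d4:-→d5:-→d6:-→d7:-→d8:H2 -> H2
  + 2.129.240.0/24 (H4) depth=24
  lookup 2.0.0.3: bits 00000010 walk d0:H0→d1:-→d2:-→d3:-→d4:-→d5:-→d6:-→d7:-→d8:H7 -> H7
  lookup 246.143.40.58: bits 11 walk d0:H0→d1:-→d2:- -> H0
  lookup 218.102.64.19: bits 1101101001100110010 walk d0:H0→d1:-→d2:-→d3:H1→d4:-→d5:-→d6:-→d7:-→d8:H4→d9:-→d10:-→d11:-→d12:-→d13:H6→d14:-→d15:-→d16:-→d17:-→d18:-→d19:H7 -> H7
  - 217.168.0.0/13 clear@13
  + 2.128.0.0/12 (H3) depth=12
  + 217.0.0.0/8 (H3) depth=8
  lookup 2.129.240.0: bits 000000101000000111110000 walk d0:H0→d1:-→d2:-→d3:-→d4:-→d5:-→d6:-→d7:-→d8:H7→d9:-→d10:-→d11:-→d12:H3→d13:-→d14:-→d15:-→d16:-→d17:-→d18:-→d19:-→d20:-→d21:-→d22:-→d23:-→d24:H4 -> H4
  + 217.128.0.0/9 (H3) depth=9
  + 218.102.89.188/32 (H6) depth=32
  - 218.102.64.0/19 clear@19
  lookup 192.0.4.10: bits 110 walk d0:H0→d1:-→d2:-→d3:H1 -> H1
  - 0.0.0.0/0 clear@0
  + 217.168.65.224/27 (H7) depth=27
  + 218.102.89.188/32 (H2) depth=32

== LOOKUPS ==
["H0","H0","H0","H1","H1","H3","H4","H1","H2","H7","H0","H7","H4","H1"]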